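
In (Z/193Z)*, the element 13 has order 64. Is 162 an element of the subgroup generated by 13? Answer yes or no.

162 ∈ ⟨13⟩ iff 162^64 ≡ 1 (mod 193), since |⟨13⟩| = 64.
162^64 mod 193 = 84.
Since 84 ≠ 1, 162 does not lie in the subgroup.

no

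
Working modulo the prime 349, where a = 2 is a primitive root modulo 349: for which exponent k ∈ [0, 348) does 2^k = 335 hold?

Baby-step giant-step with m = ceil(sqrt(348)) = 19.
Baby table (2^j mod 349 for j=0..18):
  0:1  1:2  2:4  3:8  4:16  5:32  6:64  7:128
  8:256  9:163  10:326  11:303  12:257  13:165  14:330  15:311
  16:273  17:197  18:45
Giant step factor: 2^(-19) ≡ 159 (mod 349).
Scan 335·159^i mod 349 for i = 0, 1, …:
  i=0: 335   i=1: 217   i=2: 301   i=3: 46
  i=4: 334   i=5: 58   i=6: 148   i=7: 149
  i=8: 308   i=9: 112   i=10: 9   i=11: 35
  i=12: 330
Match at i=12, j=14: k = 12·19 + 14 = 242.

242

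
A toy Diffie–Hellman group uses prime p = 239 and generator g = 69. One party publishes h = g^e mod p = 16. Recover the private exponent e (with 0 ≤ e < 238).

Baby-step giant-step with m = ceil(sqrt(238)) = 16.
Baby table (69^j mod 239 for j=0..15):
  0:1  1:69  2:220  3:123  4:122  5:53  6:72  7:188
  8:66  9:13  10:180  11:231  12:165  13:152  14:211  15:219
Giant step factor: 69^(-16) ≡ 31 (mod 239).
Scan 16·31^i mod 239 for i = 0, 1, …:
  i=0: 16   i=1: 18   i=2: 80   i=3: 90
  i=4: 161   i=5: 211
Match at i=5, j=14: e = 5·16 + 14 = 94.

94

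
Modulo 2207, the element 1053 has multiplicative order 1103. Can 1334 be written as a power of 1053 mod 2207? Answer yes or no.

no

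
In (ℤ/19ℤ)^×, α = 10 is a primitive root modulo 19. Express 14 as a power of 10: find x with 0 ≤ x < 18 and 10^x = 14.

Successive powers of 10 modulo 19:
  10^0=1  10^1=10  10^2=5  10^3=12  10^4=6  10^5=3
  10^6=11  10^7=15  10^8=17  10^9=18  10^10=9  10^11=14
So 10^11 ≡ 14 (mod 19), giving x = 11.

11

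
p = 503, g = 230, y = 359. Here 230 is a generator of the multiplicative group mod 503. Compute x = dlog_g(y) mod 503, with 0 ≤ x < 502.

479

Baby-step giant-step with m = ceil(sqrt(502)) = 23.
Baby table (230^j mod 503 for j=0..22):
  0:1  1:230  2:85  3:436  4:183  5:341  6:465  7:314
  8:291  9:31  10:88  11:120  12:438  13:140  14:8  15:331
  16:177  17:470  18:458  19:213  20:199  21:500  22:316
Giant step factor: 230^(-23) ≡ 359 (mod 503).
Scan 359·359^i mod 503 for i = 0, 1, …:
  i=0: 359   i=1: 113   i=2: 327   i=3: 194
  i=4: 232   i=5: 293   i=6: 60   i=7: 414
  i=8: 241   i=9: 3     …   i=19: 9
  i=20: 213
Match at i=20, j=19: x = 20·23 + 19 = 479.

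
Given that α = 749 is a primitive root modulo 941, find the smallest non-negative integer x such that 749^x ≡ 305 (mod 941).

919

Baby-step giant-step with m = ceil(sqrt(940)) = 31.
Baby table (749^j mod 941 for j=0..30):
  0:1  1:749  2:165  3:314  4:877  5:55  6:732  7:606
  8:332  9:244  10:202  11:738  12:395  13:381  14:246  15:759
  16:127  17:82  18:253  19:356  20:341  21:398  22:746  23:741
  24:760  25:876  26:247  27:567  28:292  29:396  30:189
Giant step factor: 749^(-31) ≡ 854 (mod 941).
Scan 305·854^i mod 941 for i = 0, 1, …:
  i=0: 305   i=1: 754   i=2: 272   i=3: 802
  i=4: 801   i=5: 888   i=6: 847   i=7: 650
  i=8: 851   i=9: 302     …   i=28: 883
  i=29: 341
Match at i=29, j=20: x = 29·31 + 20 = 919.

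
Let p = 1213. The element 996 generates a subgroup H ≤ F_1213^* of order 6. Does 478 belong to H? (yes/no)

no

478 ∈ ⟨996⟩ iff 478^6 ≡ 1 (mod 1213), since |⟨996⟩| = 6.
478^6 mod 1213 = 1075.
Since 1075 ≠ 1, 478 does not lie in the subgroup.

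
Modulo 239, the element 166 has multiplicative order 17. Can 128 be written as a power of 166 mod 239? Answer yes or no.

yes

128 ∈ ⟨166⟩ iff 128^17 ≡ 1 (mod 239), since |⟨166⟩| = 17.
128^17 mod 239 = 1.
Since 1 = 1, 128 lies in the subgroup.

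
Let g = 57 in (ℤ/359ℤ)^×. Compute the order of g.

The order of 57 must divide p − 1 = 358 = 2 · 179.
Divisors: 1, 2, 179, 358.
Check each in increasing order: 57^1 ≡ 57;  57^2 ≡ 18;  57^179 ≡ 358;  57^358 ≡ 1.
Smallest exponent giving 1 is 358.

358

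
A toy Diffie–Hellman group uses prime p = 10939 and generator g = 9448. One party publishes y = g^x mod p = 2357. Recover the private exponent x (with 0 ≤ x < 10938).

4047

Baby-step giant-step with m = ceil(sqrt(10938)) = 105.
Baby table (9448^j mod 10939 for j=0..104):
  0:1  1:9448  2:2464  3:1680  4:151  5:4578  6:138  7:2083
  8:923  9:2121  10:9899  11:8241  12:8105  13:3040  14:7045  15:8284
  16:9626  17:10541  18:2712  19:3838  20:9578  21:5536  22:4769  23:10710
  24:2330  25:4572  26:9084  27:9177  28:1782  29:1215  30:4309  31:7413
  32:6546  33:8441  34:5258  35:3585  36:3936  37:5667  38:6350  39:5324
  40:3630  41:2475  42:7157  43:5377  44:1180  45:1799  46:8685  47:2441
  48:3156  49:9113  50:9694  51:7604  52:6179  53:8688  54:8907  55:10548
  56:3214  57:10147  58:10399  59:6593  60:3998  61:737  62:5972  63:94
  64:2053  65:1897  66:4774  67:3255  68:3711  69:2033  70:9839  71:10189
  72:2472  73:691  74:8924  75:7079  76:1346  77:5890  78:2027  79:7846
  80:6344  81:3331  82:10724  83:3334  84:6251  85:10726  86:352  87:240
  88:3147  89:654  90:9396  91:3423  92:4820  93:303  94:7665  95:2740
  96:5846  97:1997  98:8820  99:8997  100:7626  101:6194  102:8201  103:2111
  104:2931
Giant step factor: 9448^(-105) ≡ 4606 (mod 10939).
Scan 2357·4606^i mod 10939 for i = 0, 1, …:
  i=0: 2357   i=1: 4854   i=2: 9147   i=3: 4993
  i=4: 3980   i=5: 9055   i=6: 7862   i=7: 4282
  i=8: 10814   i=9: 4017     …   i=37: 3415
  i=38: 10147
Match at i=38, j=57: x = 38·105 + 57 = 4047.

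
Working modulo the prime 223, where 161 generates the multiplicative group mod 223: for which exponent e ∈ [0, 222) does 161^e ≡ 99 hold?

61

Baby-step giant-step with m = ceil(sqrt(222)) = 15.
Baby table (161^j mod 223 for j=0..14):
  0:1  1:161  2:53  3:59  4:133  5:5  6:136  7:42
  8:72  9:219  10:25  11:11  12:210  13:137  14:203
Giant step factor: 161^(-15) ≡ 157 (mod 223).
Scan 99·157^i mod 223 for i = 0, 1, …:
  i=0: 99   i=1: 156   i=2: 185   i=3: 55
  i=4: 161
Match at i=4, j=1: e = 4·15 + 1 = 61.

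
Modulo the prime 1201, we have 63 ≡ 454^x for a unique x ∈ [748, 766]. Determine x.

766

Compute 454^748 mod 1201 = 108, then multiply by 454 repeatedly:
  454^748=108  454^749=992  454^750=1194  454^751=425  454^752=790
  454^753=762  454^754=60  454^755=818  454^756=263  454^757=503
  454^758=172  454^759=23  454^760=834  454^761=321  454^762=413
  454^763=146  454^764=229  454^765=680  454^766=63
Found 63 at exponent 766.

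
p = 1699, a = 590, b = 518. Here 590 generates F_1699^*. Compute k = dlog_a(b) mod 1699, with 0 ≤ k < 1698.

Baby-step giant-step with m = ceil(sqrt(1698)) = 42.
Baby table (590^j mod 1699 for j=0..41):
  0:1  1:590  2:1504  3:482  4:647  5:1154  6:1260  7:937
  8:655  9:777  10:1399  11:1395  12:734  13:1514  14:1285  15:396
  16:877  17:934  18:584  19:1362  20:1652  21:1153  22:670  23:1132
  24:173  25:130  26:245  27:135  28:1496  29:859  30:508  31:696
  32:1181  33:200  34:769  35:77  36:1256  37:276  38:1435  39:548
  40:510  41:177
Giant step factor: 590^(-42) ≡ 1031 (mod 1699).
Scan 518·1031^i mod 1699 for i = 0, 1, …:
  i=0: 518   i=1: 572   i=2: 179   i=3: 1057
  i=4: 708   i=5: 1077   i=6: 940   i=7: 710
  i=8: 1440   i=9: 1413     …   i=19: 689
  i=20: 177
Match at i=20, j=41: k = 20·42 + 41 = 881.

881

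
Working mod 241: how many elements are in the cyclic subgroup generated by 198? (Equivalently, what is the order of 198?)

80

The order of 198 must divide p − 1 = 240 = 2^4 · 3 · 5.
Divisors: 1, 2, 3, 4, 5, 6, 8, 10, 12, 15, 16, 20, 24, 30, 40, 48, 60, 80, 120, 240.
Check each in increasing order: 198^1 ≡ 198;  198^2 ≡ 162;  198^3 ≡ 23;  198^4 ≡ 216;  198^5 ≡ 111;  198^6 ≡ 47;  198^8 ≡ 143;  198^10 ≡ 30;  198^12 ≡ 40;  198^15 ≡ 197;  198^16 ≡ 205;  198^20 ≡ 177;  198^24 ≡ 154;  198^30 ≡ 8;  198^40 ≡ 240;  198^48 ≡ 98;  198^60 ≡ 64;  198^80 ≡ 1.
Smallest exponent giving 1 is 80.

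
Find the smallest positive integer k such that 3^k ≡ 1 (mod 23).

11

The order of 3 must divide p − 1 = 22 = 2 · 11.
Divisors: 1, 2, 11, 22.
Check each in increasing order: 3^1 ≡ 3;  3^2 ≡ 9;  3^11 ≡ 1.
Smallest exponent giving 1 is 11.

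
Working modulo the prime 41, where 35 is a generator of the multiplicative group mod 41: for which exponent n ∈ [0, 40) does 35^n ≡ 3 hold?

35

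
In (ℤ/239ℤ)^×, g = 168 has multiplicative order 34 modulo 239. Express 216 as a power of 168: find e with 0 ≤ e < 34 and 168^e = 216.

12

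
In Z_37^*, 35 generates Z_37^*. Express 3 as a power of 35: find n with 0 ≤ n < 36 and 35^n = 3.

Successive powers of 35 modulo 37:
  35^0=1  35^1=35  35^2=4  35^3=29  35^4=16  35^5=5
  35^6=27  35^7=20  35^8=34  35^9=6  35^10=25  35^11=24
  35^12=26  35^13=22  35^14=30  35^15=14  35^16=9  35^17=19
  35^18=36  35^19=2  35^20=33  35^21=8  35^22=21  35^23=32
  35^24=10  35^25=17  35^26=3
So 35^26 ≡ 3 (mod 37), giving n = 26.

26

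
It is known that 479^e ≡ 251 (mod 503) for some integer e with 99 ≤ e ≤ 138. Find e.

Compute 479^99 mod 503 = 186, then multiply by 479 repeatedly:
  479^99=186  479^100=63  479^101=500  479^102=72  479^103=284
  479^104=226  479^105=109  479^106=402  479^107=412  479^108=172
  479^109=399  479^110=484  479^111=456  479^112=122  479^113=90
  479^114=355  479^115=31  479^116=262  479^117=251
Found 251 at exponent 117.

117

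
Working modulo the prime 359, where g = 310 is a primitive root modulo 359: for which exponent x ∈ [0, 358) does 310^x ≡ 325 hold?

Baby-step giant-step with m = ceil(sqrt(358)) = 19.
Baby table (310^j mod 359 for j=0..18):
  0:1  1:310  2:247  3:103  4:338  5:311  6:198  7:350
  8:82  9:290  10:150  11:189  12:73  13:13  14:81  15:339
  16:262  17:86  18:94
Giant step factor: 310^(-19) ≡ 206 (mod 359).
Scan 325·206^i mod 359 for i = 0, 1, …:
  i=0: 325   i=1: 176   i=2: 356   i=3: 100
  i=4: 137   i=5: 220   i=6: 86
Match at i=6, j=17: x = 6·19 + 17 = 131.

131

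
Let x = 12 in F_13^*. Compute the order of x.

The order of 12 must divide p − 1 = 12 = 2^2 · 3.
Divisors: 1, 2, 3, 4, 6, 12.
Check each in increasing order: 12^1 ≡ 12;  12^2 ≡ 1.
Smallest exponent giving 1 is 2.

2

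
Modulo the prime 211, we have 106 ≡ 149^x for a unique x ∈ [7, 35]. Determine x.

Compute 149^7 mod 211 = 190, then multiply by 149 repeatedly:
  149^7=190  149^8=36  149^9=89  149^10=179  149^11=85
  149^12=5  149^13=112  149^14=19  149^15=88  149^16=30
  149^17=39  149^18=114  149^19=106
Found 106 at exponent 19.

19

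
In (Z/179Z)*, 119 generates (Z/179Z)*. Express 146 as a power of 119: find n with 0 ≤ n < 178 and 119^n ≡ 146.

120

Baby-step giant-step with m = ceil(sqrt(178)) = 14.
Baby table (119^j mod 179 for j=0..13):
  0:1  1:119  2:20  3:53  4:42  5:165  6:124  7:78
  8:153  9:128  10:17  11:54  12:161  13:6
Giant step factor: 119^(-14) ≡ 89 (mod 179).
Scan 146·89^i mod 179 for i = 0, 1, …:
  i=0: 146   i=1: 106   i=2: 126   i=3: 116
  i=4: 121   i=5: 29   i=6: 75   i=7: 52
  i=8: 153
Match at i=8, j=8: n = 8·14 + 8 = 120.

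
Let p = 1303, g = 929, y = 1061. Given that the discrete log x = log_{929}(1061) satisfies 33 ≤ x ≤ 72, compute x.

Compute 929^33 mod 1303 = 3, then multiply by 929 repeatedly:
  929^33=3  929^34=181  929^35=62  929^36=266  929^37=847
  929^38=1154  929^39=1000  929^40=1264  929^41=253  929^42=497
  929^43=451  929^44=716  929^45=634  929^46=30  929^47=507
  929^48=620  929^49=54  929^50=652  929^51=1116  929^52=879
  929^53=913  929^54=1227  929^55=1061
Found 1061 at exponent 55.

55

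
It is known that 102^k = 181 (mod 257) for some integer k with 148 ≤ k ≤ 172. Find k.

Compute 102^148 mod 257 = 95, then multiply by 102 repeatedly:
  102^148=95  102^149=181
Found 181 at exponent 149.

149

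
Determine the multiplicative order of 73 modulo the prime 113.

16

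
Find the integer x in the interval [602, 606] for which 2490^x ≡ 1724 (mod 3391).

606

Compute 2490^602 mod 3391 = 33, then multiply by 2490 repeatedly:
  2490^602=33  2490^603=786  2490^604=533  2490^605=1289  2490^606=1724
Found 1724 at exponent 606.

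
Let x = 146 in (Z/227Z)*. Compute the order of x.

226

The order of 146 must divide p − 1 = 226 = 2 · 113.
Divisors: 1, 2, 113, 226.
Check each in increasing order: 146^1 ≡ 146;  146^2 ≡ 205;  146^113 ≡ 226;  146^226 ≡ 1.
Smallest exponent giving 1 is 226.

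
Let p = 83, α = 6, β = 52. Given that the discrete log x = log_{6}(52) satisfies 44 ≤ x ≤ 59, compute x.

55

Compute 6^44 mod 83 = 33, then multiply by 6 repeatedly:
  6^44=33  6^45=32  6^46=26  6^47=73  6^48=23
  6^49=55  6^50=81  6^51=71  6^52=11  6^53=66
  6^54=64  6^55=52
Found 52 at exponent 55.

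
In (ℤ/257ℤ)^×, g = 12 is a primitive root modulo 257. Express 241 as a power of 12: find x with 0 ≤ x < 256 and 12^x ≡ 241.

64

Baby-step giant-step with m = ceil(sqrt(256)) = 16.
Baby table (12^j mod 257 for j=0..15):
  0:1  1:12  2:144  3:186  4:176  5:56  6:158  7:97
  8:136  9:90  10:52  11:110  12:35  13:163  14:157  15:85
Giant step factor: 12^(-16) ≡ 32 (mod 257).
Scan 241·32^i mod 257 for i = 0, 1, …:
  i=0: 241   i=1: 2   i=2: 64   i=3: 249
  i=4: 1
Match at i=4, j=0: x = 4·16 + 0 = 64.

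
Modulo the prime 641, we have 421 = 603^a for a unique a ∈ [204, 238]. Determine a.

238

Compute 603^204 mod 641 = 198, then multiply by 603 repeatedly:
  603^204=198  603^205=168  603^206=26  603^207=294  603^208=366
  603^209=194  603^210=320  603^211=19  603^212=560  603^213=514
  603^214=339  603^215=579  603^216=433  603^217=212  603^218=277
  603^219=371  603^220=4  603^221=489  603^222=7  603^223=375
  603^224=493  603^225=496  603^226=382  603^227=227  603^228=348
  603^229=237  603^230=609  603^231=575  603^232=585  603^233=205
  603^234=543  603^235=519  603^236=149  603^237=107  603^238=421
Found 421 at exponent 238.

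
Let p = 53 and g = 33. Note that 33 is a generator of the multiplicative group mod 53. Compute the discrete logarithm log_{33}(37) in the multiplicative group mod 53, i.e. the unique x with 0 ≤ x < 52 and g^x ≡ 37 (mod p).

42

Baby-step giant-step with m = ceil(sqrt(52)) = 8.
Baby table (33^j mod 53 for j=0..7):
  0:1  1:33  2:29  3:3  4:46  5:34  6:9  7:32
Giant step factor: 33^(-8) ≡ 13 (mod 53).
Scan 37·13^i mod 53 for i = 0, 1, …:
  i=0: 37   i=1: 4   i=2: 52   i=3: 40
  i=4: 43   i=5: 29
Match at i=5, j=2: x = 5·8 + 2 = 42.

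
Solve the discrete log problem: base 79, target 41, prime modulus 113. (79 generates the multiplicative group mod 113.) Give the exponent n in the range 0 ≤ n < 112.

78

Baby-step giant-step with m = ceil(sqrt(112)) = 11.
Baby table (79^j mod 113 for j=0..10):
  0:1  1:79  2:26  3:20  4:111  5:68  6:61  7:73
  8:4  9:90  10:104
Giant step factor: 79^(-11) ≡ 89 (mod 113).
Scan 41·89^i mod 113 for i = 0, 1, …:
  i=0: 41   i=1: 33   i=2: 112   i=3: 24
  i=4: 102   i=5: 38   i=6: 105   i=7: 79
Match at i=7, j=1: n = 7·11 + 1 = 78.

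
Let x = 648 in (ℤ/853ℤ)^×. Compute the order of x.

284

The order of 648 must divide p − 1 = 852 = 2^2 · 3 · 71.
Divisors: 1, 2, 3, 4, 6, 12, 71, 142, 213, 284, 426, 852.
Check each in increasing order: 648^1 ≡ 648;  648^2 ≡ 228;  648^3 ≡ 175;  648^4 ≡ 804;  648^6 ≡ 770;  648^12 ≡ 65;  648^71 ≡ 333;  648^142 ≡ 852;  648^213 ≡ 520;  648^284 ≡ 1.
Smallest exponent giving 1 is 284.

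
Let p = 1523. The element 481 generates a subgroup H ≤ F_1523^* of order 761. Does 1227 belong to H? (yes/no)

1227 ∈ ⟨481⟩ iff 1227^761 ≡ 1 (mod 1523), since |⟨481⟩| = 761.
1227^761 mod 1523 = 1522.
Since 1522 ≠ 1, 1227 does not lie in the subgroup.

no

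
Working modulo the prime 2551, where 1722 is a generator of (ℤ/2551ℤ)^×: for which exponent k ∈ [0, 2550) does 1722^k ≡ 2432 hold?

Baby-step giant-step with m = ceil(sqrt(2550)) = 51.
Baby table (1722^j mod 2551 for j=0..50):
  0:1  1:1722  2:1022  3:2245  4:1125  5:1041  6:1800  7:135
  8:329  9:216  10:2057  11:1366  12:230  13:655  14:368  15:1048
  16:1099  17:2187  18:738  19:438  20:1691  21:1211  22:1175  23:407
  24:1880  25:141  26:457  27:1246  28:221  29:463  30:1374  31:1251
  32:1178  33:471  34:2395  35:1774  36:1281  37:1818  38:519  39:868
  40:2361  41:1899  42:2247  43:2018  44:534  45:1188  46:2385  47:2411
  48:1265  49:2327  50:2024
Giant step factor: 1722^(-51) ≡ 1052 (mod 2551).
Scan 2432·1052^i mod 2551 for i = 0, 1, …:
  i=0: 2432   i=1: 2362   i=2: 150   i=3: 2189
  i=4: 1826   i=5: 49   i=6: 528   i=7: 1889
  i=8: 2550   i=9: 1499     …   i=32: 662
  i=33: 1
Match at i=33, j=0: k = 33·51 + 0 = 1683.

1683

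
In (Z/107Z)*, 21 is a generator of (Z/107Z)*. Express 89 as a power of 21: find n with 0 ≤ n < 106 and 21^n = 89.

58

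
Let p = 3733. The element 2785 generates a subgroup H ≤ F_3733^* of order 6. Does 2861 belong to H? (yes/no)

⟨2785⟩ has order 6; its elements mod 3733 are {1, 948, 949, 2784, 2785, 3732}.
2861 is not in this set.

no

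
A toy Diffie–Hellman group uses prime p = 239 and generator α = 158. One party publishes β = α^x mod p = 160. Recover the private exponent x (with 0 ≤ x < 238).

164

Baby-step giant-step with m = ceil(sqrt(238)) = 16.
Baby table (158^j mod 239 for j=0..15):
  0:1  1:158  2:108  3:95  4:192  5:222  6:182  7:76
  8:58  9:82  10:50  11:13  12:142  13:209  14:40  15:106
Giant step factor: 158^(-16) ≡ 93 (mod 239).
Scan 160·93^i mod 239 for i = 0, 1, …:
  i=0: 160   i=1: 62   i=2: 30   i=3: 161
  i=4: 155   i=5: 75   i=6: 44   i=7: 29
  i=8: 68   i=9: 110   i=10: 192
Match at i=10, j=4: x = 10·16 + 4 = 164.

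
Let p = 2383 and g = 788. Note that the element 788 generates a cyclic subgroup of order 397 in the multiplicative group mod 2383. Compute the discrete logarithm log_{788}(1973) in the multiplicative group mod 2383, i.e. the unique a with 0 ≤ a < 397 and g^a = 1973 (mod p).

Successive powers of 788 modulo 2383:
  788^0=1  788^1=788  788^2=1364  788^3=99  788^4=1756  788^5=1588
  788^6=269  788^7=2268  788^8=2317  788^9=418  788^10=530  788^11=615
  788^12=871  788^13=44  788^14=1310  788^15=441  788^16=1973
So 788^16 ≡ 1973 (mod 2383), giving a = 16.

16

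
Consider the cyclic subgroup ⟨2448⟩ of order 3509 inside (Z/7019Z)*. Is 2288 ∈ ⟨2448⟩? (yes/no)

no

2288 ∈ ⟨2448⟩ iff 2288^3509 ≡ 1 (mod 7019), since |⟨2448⟩| = 3509.
2288^3509 mod 7019 = 7018.
Since 7018 ≠ 1, 2288 does not lie in the subgroup.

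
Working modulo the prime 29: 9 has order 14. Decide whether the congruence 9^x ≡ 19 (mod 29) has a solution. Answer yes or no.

no

⟨9⟩ has order 14; its elements mod 29 are {1, 4, 5, 6, 7, 9, 13, 16, 20, 22, 23, 24, 25, 28}.
19 is not in this set.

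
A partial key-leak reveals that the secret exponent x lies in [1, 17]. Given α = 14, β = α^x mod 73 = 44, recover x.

Compute 14^1 mod 73 = 14, then multiply by 14 repeatedly:
  14^1=14  14^2=50  14^3=43  14^4=18  14^5=33
  14^6=24  14^7=44
Found 44 at exponent 7.

7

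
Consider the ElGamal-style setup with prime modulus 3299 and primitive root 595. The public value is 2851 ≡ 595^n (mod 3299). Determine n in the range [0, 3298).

1980

Baby-step giant-step with m = ceil(sqrt(3298)) = 58.
Baby table (595^j mod 3299 for j=0..57):
  0:1  1:595  2:1032  3:426  4:2746  5:865  6:31  7:1950
  8:2301  9:10  10:2651  11:423  12:961  13:1068  14:2052  15:310
  16:3005  17:3216  18:100  19:118  20:931  21:3012  22:783  23:726
  24:3100  25:359  26:2469  27:1000  28:1180  29:2712  30:429  31:1232
  32:662  33:1309  34:291  35:1597  36:103  37:1903  38:728  39:991
  40:2423  41:22  42:3193  43:2910  44:2774  45:1030  46:2535  47:682
  48:13  49:1137  50:220  51:2239  52:2708  53:1348  54:403  55:2257
  56:222  57:130
Giant step factor: 595^(-58) ≡ 2542 (mod 3299).
Scan 2851·2542^i mod 3299 for i = 0, 1, …:
  i=0: 2851   i=1: 2638   i=2: 2228   i=3: 2492
  i=4: 584   i=5: 3277   i=6: 159   i=7: 1700
  i=8: 3009   i=9: 1796     …   i=33: 1300
  i=34: 2301
Match at i=34, j=8: n = 34·58 + 8 = 1980.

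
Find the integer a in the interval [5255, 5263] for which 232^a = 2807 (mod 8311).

Compute 232^5255 mod 8311 = 3629, then multiply by 232 repeatedly:
  232^5255=3629  232^5256=2517  232^5257=2174  232^5258=5708  232^5259=2807
Found 2807 at exponent 5259.

5259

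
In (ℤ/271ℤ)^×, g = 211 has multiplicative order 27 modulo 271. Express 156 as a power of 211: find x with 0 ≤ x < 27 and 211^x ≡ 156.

23

Successive powers of 211 modulo 271:
  211^0=1  211^1=211  211^2=77  211^3=258  211^4=238  211^5=83
  211^6=169  211^7=158  211^8=5  211^9=242  211^10=114  211^11=206
  211^12=106  211^13=144  211^14=32  211^15=248  211^16=25  211^17=126
  211^18=28  211^19=217  211^20=259  211^21=178  211^22=160  211^23=156
So 211^23 ≡ 156 (mod 271), giving x = 23.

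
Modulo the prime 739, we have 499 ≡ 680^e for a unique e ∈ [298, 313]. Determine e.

310

Compute 680^298 mod 739 = 407, then multiply by 680 repeatedly:
  680^298=407  680^299=374  680^300=104  680^301=515  680^302=653
  680^303=640  680^304=668  680^305=494  680^306=414  680^307=700
  680^308=84  680^309=217  680^310=499
Found 499 at exponent 310.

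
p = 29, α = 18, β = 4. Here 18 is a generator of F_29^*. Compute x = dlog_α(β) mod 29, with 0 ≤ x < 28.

Successive powers of 18 modulo 29:
  18^0=1  18^1=18  18^2=5  18^3=3  18^4=25  18^5=15
  18^6=9  18^7=17  18^8=16  18^9=27  18^10=22  18^11=19
  18^12=23  18^13=8  18^14=28  18^15=11  18^16=24  18^17=26
  18^18=4
So 18^18 ≡ 4 (mod 29), giving x = 18.

18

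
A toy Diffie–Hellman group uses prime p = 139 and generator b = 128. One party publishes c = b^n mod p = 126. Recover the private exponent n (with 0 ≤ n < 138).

Successive powers of 128 modulo 139:
  128^0=1  128^1=128  128^2=121  128^3=59  128^4=46  128^5=50
  128^6=6  128^7=73  128^8=31  128^9=76  128^10=137  128^11=22
  128^12=36  128^13=21  128^14=47  128^15=39  128^16=127  128^17=132
  128^18=77  128^19=126
So 128^19 ≡ 126 (mod 139), giving n = 19.

19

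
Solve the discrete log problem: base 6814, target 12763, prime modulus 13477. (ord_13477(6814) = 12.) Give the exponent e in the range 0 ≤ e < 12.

11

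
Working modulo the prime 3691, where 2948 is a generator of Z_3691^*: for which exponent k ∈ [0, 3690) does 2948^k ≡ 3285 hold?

2604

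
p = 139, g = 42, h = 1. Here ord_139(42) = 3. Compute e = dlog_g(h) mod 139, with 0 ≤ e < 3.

0

Successive powers of 42 modulo 139:
  42^0=1
So 42^0 ≡ 1 (mod 139), giving e = 0.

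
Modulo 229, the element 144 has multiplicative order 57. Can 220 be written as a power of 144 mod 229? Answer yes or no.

220 ∈ ⟨144⟩ iff 220^57 ≡ 1 (mod 229), since |⟨144⟩| = 57.
220^57 mod 229 = 228.
Since 228 ≠ 1, 220 does not lie in the subgroup.

no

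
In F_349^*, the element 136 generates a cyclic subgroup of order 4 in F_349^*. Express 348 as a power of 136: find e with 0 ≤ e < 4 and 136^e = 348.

2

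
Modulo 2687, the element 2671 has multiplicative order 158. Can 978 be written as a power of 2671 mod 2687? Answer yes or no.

no

978 ∈ ⟨2671⟩ iff 978^158 ≡ 1 (mod 2687), since |⟨2671⟩| = 158.
978^158 mod 2687 = 1179.
Since 1179 ≠ 1, 978 does not lie in the subgroup.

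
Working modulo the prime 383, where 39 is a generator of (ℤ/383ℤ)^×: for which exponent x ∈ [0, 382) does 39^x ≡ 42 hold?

336

Baby-step giant-step with m = ceil(sqrt(382)) = 20.
Baby table (39^j mod 383 for j=0..19):
  0:1  1:39  2:372  3:337  4:121  5:123  6:201  7:179
  8:87  9:329  10:192  11:211  12:186  13:360  14:252  15:253
  16:292  17:281  18:235  19:356
Giant step factor: 39^(-20) ≡ 4 (mod 383).
Scan 42·4^i mod 383 for i = 0, 1, …:
  i=0: 42   i=1: 168   i=2: 289   i=3: 7
  i=4: 28   i=5: 112   i=6: 65   i=7: 260
  i=8: 274   i=9: 330     …   i=15: 73
  i=16: 292
Match at i=16, j=16: x = 16·20 + 16 = 336.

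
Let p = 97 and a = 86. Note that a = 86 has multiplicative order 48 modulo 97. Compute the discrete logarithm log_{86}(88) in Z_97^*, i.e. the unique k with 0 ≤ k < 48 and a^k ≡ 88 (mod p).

10

Baby-step giant-step with m = ceil(sqrt(48)) = 7.
Baby table (86^j mod 97 for j=0..6):
  0:1  1:86  2:24  3:27  4:91  5:66  6:50
Giant step factor: 86^(-7) ≡ 94 (mod 97).
Scan 88·94^i mod 97 for i = 0, 1, …:
  i=0: 88   i=1: 27
Match at i=1, j=3: k = 1·7 + 3 = 10.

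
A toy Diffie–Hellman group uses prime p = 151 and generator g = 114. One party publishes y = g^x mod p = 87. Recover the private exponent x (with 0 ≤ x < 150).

45

Baby-step giant-step with m = ceil(sqrt(150)) = 13.
Baby table (114^j mod 151 for j=0..12):
  0:1  1:114  2:10  3:83  4:100  5:75  6:94  7:146
  8:34  9:101  10:38  11:104  12:78
Giant step factor: 114^(-13) ≡ 71 (mod 151).
Scan 87·71^i mod 151 for i = 0, 1, …:
  i=0: 87   i=1: 137   i=2: 63   i=3: 94
Match at i=3, j=6: x = 3·13 + 6 = 45.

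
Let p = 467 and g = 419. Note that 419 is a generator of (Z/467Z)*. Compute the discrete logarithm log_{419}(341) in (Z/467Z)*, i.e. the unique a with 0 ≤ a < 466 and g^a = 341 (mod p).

398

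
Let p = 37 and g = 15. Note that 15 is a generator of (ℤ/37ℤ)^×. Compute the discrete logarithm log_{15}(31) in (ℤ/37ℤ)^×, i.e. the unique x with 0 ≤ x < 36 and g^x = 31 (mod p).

Successive powers of 15 modulo 37:
  15^0=1  15^1=15  15^2=3  15^3=8  15^4=9  15^5=24
  15^6=27  15^7=35  15^8=7  15^9=31
So 15^9 ≡ 31 (mod 37), giving x = 9.

9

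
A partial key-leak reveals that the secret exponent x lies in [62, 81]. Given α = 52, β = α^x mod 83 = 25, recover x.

Compute 52^62 mod 83 = 23, then multiply by 52 repeatedly:
  52^62=23  52^63=34  52^64=25
Found 25 at exponent 64.

64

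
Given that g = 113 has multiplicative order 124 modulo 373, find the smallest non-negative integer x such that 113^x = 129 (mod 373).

59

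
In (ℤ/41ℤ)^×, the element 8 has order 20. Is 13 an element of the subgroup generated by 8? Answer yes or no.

⟨8⟩ has order 20; its elements mod 41 are {1, 2, 4, 5, 8, 9, 10, 16, 18, 20, 21, 23, 25, 31, 32, 33, 36, 37, 39, 40}.
13 is not in this set.

no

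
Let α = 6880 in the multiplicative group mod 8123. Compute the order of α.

4061

The order of 6880 must divide p − 1 = 8122 = 2 · 31 · 131.
Divisors: 1, 2, 31, 62, 131, 262, 4061, 8122.
Check each in increasing order: 6880^1 ≡ 6880;  6880^2 ≡ 1679;  6880^31 ≡ 133;  6880^62 ≡ 1443;  6880^131 ≡ 2327;  6880^262 ≡ 5011;  6880^4061 ≡ 1.
Smallest exponent giving 1 is 4061.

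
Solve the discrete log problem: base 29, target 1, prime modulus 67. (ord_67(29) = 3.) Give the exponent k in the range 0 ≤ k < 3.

Successive powers of 29 modulo 67:
  29^0=1
So 29^0 ≡ 1 (mod 67), giving k = 0.

0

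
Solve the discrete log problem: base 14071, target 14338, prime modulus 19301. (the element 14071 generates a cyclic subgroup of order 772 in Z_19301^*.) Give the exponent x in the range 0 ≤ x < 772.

408

Baby-step giant-step with m = ceil(sqrt(772)) = 28.
Baby table (14071^j mod 19301 for j=0..27):
  0:1  1:14071  2:3383  3:5927  4:18497  5:16603  6:1509  7:2039
  8:9483  9:7480  10:2727  11:1229  12:18864  13:7992  14:7806  15:15536
  16:3930  17:1665  18:16102  19:16104  20:5644  21:12410  22:4963  23:3355
  24:17260  25:977  26:5055  27:4720
Giant step factor: 14071^(-28) ≡ 8963 (mod 19301).
Scan 14338·8963^i mod 19301 for i = 0, 1, …:
  i=0: 14338   i=1: 5436   i=2: 7144   i=3: 10255
  i=4: 4203   i=5: 15238   i=6: 4318   i=7: 3729
  i=8: 12996   i=9: 1613     …   i=13: 3293
  i=14: 3930
Match at i=14, j=16: x = 14·28 + 16 = 408.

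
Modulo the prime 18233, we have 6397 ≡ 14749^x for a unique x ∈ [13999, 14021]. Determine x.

14016

Compute 14749^13999 mod 18233 = 4101, then multiply by 14749 repeatedly:
  14749^13999=4101  14749^14000=6788  14749^14001=17042  14749^14002=10553  14749^14003=9309
  14749^14004=3951  14749^14005=631  14749^14006=7789  14749^14007=12061  14749^14008=6541
  14749^14009=2406  14749^14010=4676  14749^14011=9118  14749^14012=13007  14749^14013=10850
  14749^14014=13842  14749^14015=757  14749^14016=6397
Found 6397 at exponent 14016.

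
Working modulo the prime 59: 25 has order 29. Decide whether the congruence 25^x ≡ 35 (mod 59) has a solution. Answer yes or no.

35 ∈ ⟨25⟩ iff 35^29 ≡ 1 (mod 59), since |⟨25⟩| = 29.
35^29 mod 59 = 1.
Since 1 = 1, 35 lies in the subgroup.

yes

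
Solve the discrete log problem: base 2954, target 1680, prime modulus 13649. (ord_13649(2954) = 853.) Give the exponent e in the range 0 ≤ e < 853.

138

Baby-step giant-step with m = ceil(sqrt(853)) = 30.
Baby table (2954^j mod 13649 for j=0..29):
  0:1  1:2954  2:4405  3:4873  4:8796  5:9337  6:10518  7:5048
  8:7084  9:2219  10:3406  11:2011  12:3179  13:254  14:13270  15:13301
  16:9332  17:9397  18:10321  19:10017  20:12835  21:11317  22:4017  23:5237
  24:5781  25:2175  26:9920  27:12926  28:7151  29:9051
Giant step factor: 2954^(-30) ≡ 1713 (mod 13649).
Scan 1680·1713^i mod 13649 for i = 0, 1, …:
  i=0: 1680   i=1: 11550   i=2: 7749   i=3: 7209
  i=4: 10321
Match at i=4, j=18: e = 4·30 + 18 = 138.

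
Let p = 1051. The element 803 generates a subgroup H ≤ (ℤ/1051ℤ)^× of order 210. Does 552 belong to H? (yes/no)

no

552 ∈ ⟨803⟩ iff 552^210 ≡ 1 (mod 1051), since |⟨803⟩| = 210.
552^210 mod 1051 = 671.
Since 671 ≠ 1, 552 does not lie in the subgroup.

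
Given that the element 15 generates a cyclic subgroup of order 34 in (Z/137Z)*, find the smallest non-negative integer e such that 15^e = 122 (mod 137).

Successive powers of 15 modulo 137:
  15^0=1  15^1=15  15^2=88  15^3=87  15^4=72  15^5=121
  15^6=34  15^7=99  15^8=115  15^9=81  15^10=119  15^11=4
  15^12=60  15^13=78  15^14=74  15^15=14  15^16=73  15^17=136
  15^18=122
So 15^18 ≡ 122 (mod 137), giving e = 18.

18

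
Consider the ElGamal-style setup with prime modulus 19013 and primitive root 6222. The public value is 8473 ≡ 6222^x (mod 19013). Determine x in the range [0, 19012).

Baby-step giant-step with m = ceil(sqrt(19012)) = 138.
Baby table (6222^j mod 19013 for j=0..137):
  0:1  1:6222  2:2816  3:10179  4:1435  5:11473  6:10204  7:4881
  8:5821  9:17510  10:2730  11:7451  12:6428  13:10677  14:872  15:6879
  16:2875  17:16030  18:15475  19:3618  20:18817  21:16333  22:18454  23:1281
  24:3935  25:13839  26:15394  27:12987  28:18877  29:9393  30:16297  31:3605
  32:13983  33:17751  34:205  35:1639  36:6890  37:14278  38:8980  39:13366
  40:390  41:11929  42:14499  43:15106  44:8273  45:6415  46:5843  47:2290
  48:7643  49:3233  50:18985  51:15914  52:16217  53:183  54:16859  55:1977
  56:18496  57:15436  58:8129  59:4058  60:18625  61:515  62:10146  63:5252
  64:13610  65:16531  66:14565  67:7472  68:3999  69:12774  70:5488  71:18001
  72:15652  73:2158  74:3898  75:11781  76:6267  77:16624  78:3808  79:3178
  80:19009  81:13138  82:7749  83:16323  84:13273  85:11147  86:16223  87:18502
  88:14742  89:6012  90:8093  91:8222  92:12314  93:14331  94:15525  95:10510
  96:7513  97:11932  98:14152  99:4541  100:784  101:10720  102:2236  103:13889
  104:3273  105:1683  106:14476  107:5091  108:544  109:454  110:10864  111:4593
  112:1107  113:5048  114:18193  115:12457  116:10466  117:18940  118:2106  119:3575
  120:17453  121:9323  122:18056  123:15628  124:4934  125:12366  126:14654  127:9853
  128:7454  129:6081  130:112  131:12396  132:11184  133:18281  134:8616  135:11105
  136:2068  137:14308
Giant step factor: 6222^(-138) ≡ 3530 (mod 19013).
Scan 8473·3530^i mod 19013 for i = 0, 1, …:
  i=0: 8473   i=1: 2241   i=2: 1322   i=3: 8475
  i=4: 9301   i=5: 16092   i=6: 12929   i=7: 8170
  i=8: 16392   i=9: 7201     …   i=29: 2707
  i=30: 11184
Match at i=30, j=132: x = 30·138 + 132 = 4272.

4272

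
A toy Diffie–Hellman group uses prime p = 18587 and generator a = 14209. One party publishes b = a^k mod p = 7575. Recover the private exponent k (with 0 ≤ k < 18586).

18577

Baby-step giant-step with m = ceil(sqrt(18586)) = 137.
Baby table (14209^j mod 18587 for j=0..136):
  0:1  1:14209  2:3687  3:10417  4:6872  5:6737  6:2983  7:7087
  8:13404  9:15034  10:16302  11:3924  12:13703  13:7102  14:3495  15:14578
  16:5274  17:14069  18:3236  19:14673  20:16865  21:11181  22:7740  23:16968
  24:6335  25:15761  26:11873  27:7845  28:3366  29:3143  30:12913  31:8540
  32:8924  33:602  34:3798  35:7721  36:7215  37:10630  38:3708  39:11414
  40:9951  41:2450  42:17186  43:18455  44:1699  45:15165  46:394  47:3659
  48:2892  49:15158  50:12453  51:15024  52:4321  53:4228  54:2468  55:12730
  56:10473  57:3335  58:8752  59:10138  60:1592  61:349  62:14799  63:4260
  64:11068  65:605  66:9251  67:195  68:1292  69:12659  70:5332  71:1776
  72:12625  73:5488  74:6527  75:11600  76:13471  77:513  78:3113  79:14144
  80:9452  81:12393  82:17486  83:6145  84:11166  85:17649  86:17424  87:17363
  88:5616  89:3753  90:274  91:8583  92:6540  93:10447  94:5641  95:5825
  96:18101  97:8790  98:11057  99:11589  100:5868  101:15717  102:48  103:12900
  104:9693  105:16754  106:13877  107:7397  108:13075  109:5610  110:11434  111:15326
  112:1842  113:2482  114:7199  115:6330  116:477  117:12025  118:11521  119:6180
  120:6632  121:16585  122:10279  123:16252  124:18367  125:15223  126:6688  127:13048
  128:12294  129:4820  130:12872  131:2168  132:6453  133:1006  134:851  135:10309
  136:15021
Giant step factor: 14209^(-137) ≡ 4187 (mod 18587).
Scan 7575·4187^i mod 18587 for i = 0, 1, …:
  i=0: 7575   i=1: 7103   i=2: 1061   i=3: 114
  i=4: 12643   i=5: 465   i=6: 13907   i=7: 14125
  i=8: 16128   i=9: 1365     …   i=134: 1003
  i=135: 17486
Match at i=135, j=82: k = 135·137 + 82 = 18577.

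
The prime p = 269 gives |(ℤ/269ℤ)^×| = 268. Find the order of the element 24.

67

The order of 24 must divide p − 1 = 268 = 2^2 · 67.
Divisors: 1, 2, 4, 67, 134, 268.
Check each in increasing order: 24^1 ≡ 24;  24^2 ≡ 38;  24^4 ≡ 99;  24^67 ≡ 1.
Smallest exponent giving 1 is 67.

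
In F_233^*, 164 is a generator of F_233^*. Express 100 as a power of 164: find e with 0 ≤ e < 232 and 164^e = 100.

Baby-step giant-step with m = ceil(sqrt(232)) = 16.
Baby table (164^j mod 233 for j=0..15):
  0:1  1:164  2:101  3:21  4:182  5:24  6:208  7:94
  8:38  9:174  10:110  11:99  12:159  13:213  14:215  15:77
Giant step factor: 164^(-16) ≡ 76 (mod 233).
Scan 100·76^i mod 233 for i = 0, 1, …:
  i=0: 100   i=1: 144   i=2: 226   i=3: 167
  i=4: 110
Match at i=4, j=10: e = 4·16 + 10 = 74.

74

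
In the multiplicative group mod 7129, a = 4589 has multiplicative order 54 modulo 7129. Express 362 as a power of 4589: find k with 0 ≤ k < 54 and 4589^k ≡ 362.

31

Baby-step giant-step with m = ceil(sqrt(54)) = 8.
Baby table (4589^j mod 7129 for j=0..7):
  0:1  1:4589  2:6984  3:4721  4:6767  5:6968  6:2587  7:1958
Giant step factor: 4589^(-8) ≡ 55 (mod 7129).
Scan 362·55^i mod 7129 for i = 0, 1, …:
  i=0: 362   i=1: 5652   i=2: 4313   i=3: 1958
Match at i=3, j=7: k = 3·8 + 7 = 31.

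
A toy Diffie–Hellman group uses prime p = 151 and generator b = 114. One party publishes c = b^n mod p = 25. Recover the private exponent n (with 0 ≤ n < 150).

14

Successive powers of 114 modulo 151:
  114^0=1  114^1=114  114^2=10  114^3=83  114^4=100  114^5=75
  114^6=94  114^7=146  114^8=34  114^9=101  114^10=38  114^11=104
  114^12=78  114^13=134  114^14=25
So 114^14 ≡ 25 (mod 151), giving n = 14.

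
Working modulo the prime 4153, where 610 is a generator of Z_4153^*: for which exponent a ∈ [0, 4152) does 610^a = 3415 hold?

2563

Baby-step giant-step with m = ceil(sqrt(4152)) = 65.
Baby table (610^j mod 4153 for j=0..64):
  0:1  1:610  2:2483  3:2938  4:2237  5:2386  6:1910  7:2260
  8:3957  9:877  10:3386  11:1419  12:1766  13:1633  14:3563  15:1411
  16:1039  17:2534  18:824  19:127  20:2716  21:3866  22:3509  23:1695
  24:4006  25:1696  26:463  27:26  28:3401  29:2263  30:1634  31:20
  32:3894  33:3977  34:618  35:3210  36:2037  37:823  38:3670  39:233
  40:928  41:1272  42:3462  43:2096  44:3589  45:659  46:3302  47:15
  48:844  49:4021  50:2540  51:331  52:2566  53:3732  54:676  55:1213
  56:696  57:954  58:520  59:1572  60:3730  61:3609  62:400  63:3126
  64:633
Giant step factor: 610^(-65) ≡ 3314 (mod 4153).
Scan 3415·3314^i mod 4153 for i = 0, 1, …:
  i=0: 3415   i=1: 385   i=2: 919   i=3: 1417
  i=4: 3048   i=5: 976   i=6: 3430   i=7: 259
  i=8: 2808   i=9: 2992     …   i=38: 3847
  i=39: 3401
Match at i=39, j=28: a = 39·65 + 28 = 2563.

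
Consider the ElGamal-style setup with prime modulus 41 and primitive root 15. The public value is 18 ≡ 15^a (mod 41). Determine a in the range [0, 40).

Successive powers of 15 modulo 41:
  15^0=1  15^1=15  15^2=20  15^3=13  15^4=31  15^5=14
  15^6=5  15^7=34  15^8=18
So 15^8 ≡ 18 (mod 41), giving a = 8.

8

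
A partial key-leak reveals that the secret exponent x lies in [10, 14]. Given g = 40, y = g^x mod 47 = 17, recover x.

12

Compute 40^10 mod 47 = 32, then multiply by 40 repeatedly:
  40^10=32  40^11=11  40^12=17
Found 17 at exponent 12.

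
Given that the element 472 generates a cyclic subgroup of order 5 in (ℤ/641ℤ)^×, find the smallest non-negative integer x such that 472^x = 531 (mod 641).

Successive powers of 472 modulo 641:
  472^0=1  472^1=472  472^2=357  472^3=562  472^4=531
So 472^4 ≡ 531 (mod 641), giving x = 4.

4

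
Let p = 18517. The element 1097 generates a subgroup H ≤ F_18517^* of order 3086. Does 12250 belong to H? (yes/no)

12250 ∈ ⟨1097⟩ iff 12250^3086 ≡ 1 (mod 18517), since |⟨1097⟩| = 3086.
12250^3086 mod 18517 = 1.
Since 1 = 1, 12250 lies in the subgroup.

yes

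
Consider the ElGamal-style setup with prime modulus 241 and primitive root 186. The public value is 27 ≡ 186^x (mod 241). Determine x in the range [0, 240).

102

Baby-step giant-step with m = ceil(sqrt(240)) = 16.
Baby table (186^j mod 241 for j=0..15):
  0:1  1:186  2:133  3:156  4:96  5:22  6:236  7:34
  8:58  9:184  10:2  11:131  12:25  13:71  14:192  15:44
Giant step factor: 186^(-16) ≡ 24 (mod 241).
Scan 27·24^i mod 241 for i = 0, 1, …:
  i=0: 27   i=1: 166   i=2: 128   i=3: 180
  i=4: 223   i=5: 50   i=6: 236
Match at i=6, j=6: x = 6·16 + 6 = 102.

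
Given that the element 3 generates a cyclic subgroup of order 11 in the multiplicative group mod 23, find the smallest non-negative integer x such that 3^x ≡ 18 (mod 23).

9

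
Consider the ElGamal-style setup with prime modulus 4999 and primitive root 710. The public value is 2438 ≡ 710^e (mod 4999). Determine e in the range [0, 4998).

3847

Baby-step giant-step with m = ceil(sqrt(4998)) = 71.
Baby table (710^j mod 4999 for j=0..70):
  0:1  1:710  2:4200  3:2596  4:3528  5:381  6:564  7:520
  8:4273  9:4436  10:190  11:4926  12:3159  13:3338  14:454  15:2404
  16:2181  17:3819  18:2032  19:3008  20:1107  21:1127  22:330  23:4346
  24:1277  25:1851  26:4472  27:755  28:1157  29:1634  30:372  31:4172
  32:2712  33:905  34:2678  35:1760  36:4849  37:3478  38:4873  39:522
  40:694  41:2838  42:383  43:1984  44:3921  45:4466  46:1494  47:952
  48:1055  49:4199  50:1886  51:4327  52:2784  53:2035  54:139  55:3709
  56:3916  57:916  58:490  59:2969  60:3411  61:2294  62:4065  63:1727
  64:1415  65:4850  66:4188  67:4074  68:3118  69:4222  70:3219
Giant step factor: 710^(-71) ≡ 2935 (mod 4999).
Scan 2438·2935^i mod 4999 for i = 0, 1, …:
  i=0: 2438   i=1: 1961   i=2: 1686   i=3: 4399
  i=4: 3647   i=5: 1086   i=6: 3047   i=7: 4733
  i=8: 4133   i=9: 2781     …   i=53: 1718
  i=54: 3338
Match at i=54, j=13: e = 54·71 + 13 = 3847.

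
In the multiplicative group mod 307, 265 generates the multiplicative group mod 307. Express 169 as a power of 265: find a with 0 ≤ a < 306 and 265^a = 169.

64

Baby-step giant-step with m = ceil(sqrt(306)) = 18.
Baby table (265^j mod 307 for j=0..17):
  0:1  1:265  2:229  3:206  4:251  5:203  6:70  7:130
  8:66  9:298  10:71  11:88  12:295  13:197  14:15  15:291
  16:58  17:20
Giant step factor: 265^(-18) ≡ 235 (mod 307).
Scan 169·235^i mod 307 for i = 0, 1, …:
  i=0: 169   i=1: 112   i=2: 225   i=3: 71
Match at i=3, j=10: a = 3·18 + 10 = 64.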